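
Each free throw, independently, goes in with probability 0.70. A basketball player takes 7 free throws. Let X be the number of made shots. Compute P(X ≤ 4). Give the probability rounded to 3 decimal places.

0.353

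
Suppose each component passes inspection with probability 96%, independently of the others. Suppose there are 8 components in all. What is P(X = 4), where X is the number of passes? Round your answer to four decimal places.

0.0002

X ~ Binomial(n=8, p=0.96).
P(X=4) = C(8,4) · p^4 · (1−p)^4
= 70 · 0.84935 · 2.56e-06 = 0.000152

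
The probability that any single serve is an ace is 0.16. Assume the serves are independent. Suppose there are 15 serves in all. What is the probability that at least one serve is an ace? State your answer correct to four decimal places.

0.9269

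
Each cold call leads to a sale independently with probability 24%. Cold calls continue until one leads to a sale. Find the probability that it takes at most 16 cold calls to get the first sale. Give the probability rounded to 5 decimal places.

0.98761

Y = number of cold calls to the first success; geometric, p = 0.24.
P(Y ≤ 16) = 1 − (1−p)^16 = 1 − 0.0123885 = 0.9876115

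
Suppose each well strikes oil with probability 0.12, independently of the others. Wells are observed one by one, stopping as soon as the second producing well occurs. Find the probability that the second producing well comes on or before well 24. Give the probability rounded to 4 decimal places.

Finishing within 24 wells ⇔ at least 2 successes in the first 24. With X ~ Binomial(24, 0.12), P(Y ≤ 24) = 1 − P(X ≤ 1).
  k=0: C(24,0)·0.12^0·0.88^24 = 0.046514
  k=1: C(24,1)·0.12^1·0.88^23 = 0.152228
1 − 0.198742 = 0.801258

0.8013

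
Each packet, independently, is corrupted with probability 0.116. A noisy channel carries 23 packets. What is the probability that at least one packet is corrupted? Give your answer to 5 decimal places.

0.94133

P(at least one) = 1 − P(none) = 1 − (1 − 0.116)^23
= 1 − 0.0586681 = 0.9413319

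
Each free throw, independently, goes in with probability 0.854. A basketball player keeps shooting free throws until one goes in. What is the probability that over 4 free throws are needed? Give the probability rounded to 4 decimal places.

0.0005

Y = number of free throws to the first success; geometric, p = 0.854.
P(Y > 4) = P(first 4 all fail) = (1−p)^4 = 0.000454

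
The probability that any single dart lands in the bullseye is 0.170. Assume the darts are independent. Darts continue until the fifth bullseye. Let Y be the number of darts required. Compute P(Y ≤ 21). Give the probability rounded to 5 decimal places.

Finishing within 21 darts ⇔ at least 5 successes in the first 21. With X ~ Binomial(21, 0.17), P(Y ≤ 21) = 1 − P(X ≤ 4).
  k=0: C(21,0)·0.17^0·0.83^21 = 0.0199820
  k=1: C(21,1)·0.17^1·0.83^20 = 0.0859469
  k=2: C(21,2)·0.17^2·0.83^19 = 0.1760358
  k=3: C(21,3)·0.17^3·0.83^18 = 0.2283516
  k=4: C(21,4)·0.17^4·0.83^17 = 0.2104686
1 − 0.7207849 = 0.2792151

0.27922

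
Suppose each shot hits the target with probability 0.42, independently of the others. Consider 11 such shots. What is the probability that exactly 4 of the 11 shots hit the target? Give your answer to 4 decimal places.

X ~ Binomial(n=11, p=0.42).
P(X=4) = C(11,4) · p^4 · (1−p)^7
= 330 · 0.031117 · 0.02208 = 0.226729

0.2267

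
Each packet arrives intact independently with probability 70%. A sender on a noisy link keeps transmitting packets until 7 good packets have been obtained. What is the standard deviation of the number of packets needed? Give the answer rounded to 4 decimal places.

Y = total packets until the seventh success; negative binomial with r=7, p=0.70.
SD(Y) = √[r(1−p)/p²] = √(4.285714) = 2.070197

2.0702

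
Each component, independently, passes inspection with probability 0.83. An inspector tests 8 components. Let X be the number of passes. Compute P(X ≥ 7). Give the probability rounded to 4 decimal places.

0.5943

X ~ Binomial(8, 0.83); P(X ≥ 7) = Σ C(8,k) p^k (1−p)^(8−k) over k:
  k=7: C(8,7)·0.83^7·0.17^1 = 0.369050
  k=8: C(8,8)·0.83^8·0.17^0 = 0.225229
Total = 0.594280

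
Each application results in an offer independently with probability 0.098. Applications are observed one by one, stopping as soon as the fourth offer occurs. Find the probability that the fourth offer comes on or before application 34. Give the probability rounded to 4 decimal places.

Finishing within 34 applications ⇔ at least 4 successes in the first 34. With X ~ Binomial(34, 0.098), P(Y ≤ 34) = 1 − P(X ≤ 3).
  k=0: C(34,0)·0.098^0·0.902^34 = 0.029993
  k=1: C(34,1)·0.098^1·0.902^33 = 0.110795
  k=2: C(34,2)·0.098^2·0.902^32 = 0.198621
  k=3: C(34,3)·0.098^3·0.902^31 = 0.230183
1 − 0.569591 = 0.430409

0.4304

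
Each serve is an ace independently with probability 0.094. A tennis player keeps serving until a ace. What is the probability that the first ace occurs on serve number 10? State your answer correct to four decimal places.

0.0387

Geometric (trials to first success), p = 0.094.
P(Y = 10) = (1−p)^9 · p = 0.4113 · 0.094 = 0.038662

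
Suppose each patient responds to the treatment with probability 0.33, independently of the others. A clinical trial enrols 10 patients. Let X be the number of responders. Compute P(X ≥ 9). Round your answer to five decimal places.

X ~ Binomial(10, 0.33); P(X ≥ 9) = Σ C(10,k) p^k (1−p)^(10−k) over k:
  k=9: C(10,9)·0.33^9·0.67^1 = 0.0003110
  k=10: C(10,10)·0.33^10·0.67^0 = 0.0000153
Total = 0.0003263

0.00033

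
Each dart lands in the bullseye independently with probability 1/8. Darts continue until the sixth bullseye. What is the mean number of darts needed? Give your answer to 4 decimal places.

Y = total darts until the sixth success; negative binomial with r=6, p=0.125.
E[Y] = r / p = 6 / 0.125 = 48.000000

48.0000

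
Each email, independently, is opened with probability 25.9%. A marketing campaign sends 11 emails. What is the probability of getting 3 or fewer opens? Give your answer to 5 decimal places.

0.68825

X ~ Binomial(11, 0.259); P(X ≤ 3) = Σ C(11,k) p^k (1−p)^(11−k) over k:
  k=0: C(11,0)·0.259^0·0.741^11 = 0.0369828
  k=1: C(11,1)·0.259^1·0.741^10 = 0.1421918
  k=2: C(11,2)·0.259^2·0.741^9 = 0.2484998
  k=3: C(11,3)·0.259^3·0.741^8 = 0.2605727
Total = 0.6882472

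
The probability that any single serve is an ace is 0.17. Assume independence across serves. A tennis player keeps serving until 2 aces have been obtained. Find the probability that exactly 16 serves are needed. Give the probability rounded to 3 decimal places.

Y = trial on which the second success occurs; negative binomial, r=2, p=0.17.
P(Y=16) = C(15,1) · p^2 · (1−p)^14
= 15 · 0.0289 · 0.073637 = 0.03192

0.032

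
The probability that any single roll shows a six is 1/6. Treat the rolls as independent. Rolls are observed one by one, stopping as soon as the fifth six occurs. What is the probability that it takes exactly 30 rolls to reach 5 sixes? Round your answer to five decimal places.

0.03202

Y = trial on which the fifth success occurs; negative binomial, r=5, p=0.166667.
P(Y=30) = C(29,4) · p^5 · (1−p)^25
= 23751 · 0.0001286 · 0.010483 = 0.0320180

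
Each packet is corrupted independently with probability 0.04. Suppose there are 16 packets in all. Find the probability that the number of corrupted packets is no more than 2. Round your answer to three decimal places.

0.976

X ~ Binomial(16, 0.04); P(X ≤ 2) = Σ C(16,k) p^k (1−p)^(16−k) over k:
  k=0: C(16,0)·0.04^0·0.96^16 = 0.52040
  k=1: C(16,1)·0.04^1·0.96^15 = 0.34694
  k=2: C(16,2)·0.04^2·0.96^14 = 0.10842
Total = 0.97576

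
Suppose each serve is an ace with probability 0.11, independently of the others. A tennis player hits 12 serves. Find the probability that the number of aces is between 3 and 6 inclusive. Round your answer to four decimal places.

X ~ Binomial(12, 0.11); P(3 ≤ X ≤ 6) = Σ C(12,k) p^k (1−p)^(12−k) over k:
  k=3: C(12,3)·0.11^3·0.89^9 = 0.102591
  k=4: C(12,4)·0.11^4·0.89^8 = 0.028530
  k=5: C(12,5)·0.11^5·0.89^7 = 0.005642
  k=6: C(12,6)·0.11^6·0.89^6 = 0.000814
Total = 0.137576

0.1376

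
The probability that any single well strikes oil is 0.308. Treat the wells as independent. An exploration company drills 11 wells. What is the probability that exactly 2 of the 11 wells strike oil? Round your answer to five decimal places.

0.18985

X ~ Binomial(n=11, p=0.308).
P(X=2) = C(11,2) · p^2 · (1−p)^9
= 55 · 0.094864 · 0.036388 = 0.1898537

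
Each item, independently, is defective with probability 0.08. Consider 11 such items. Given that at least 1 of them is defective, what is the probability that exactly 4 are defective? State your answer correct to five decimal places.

X ~ Binomial(11, 0.08). Want P(X=4 | X≥1) = P(X=4) / P(X≥1).
P(X=4) = C(11,4)·0.08^4·0.92^7 = 0.0075403
P(X≥1) = 1 − 0.3996374 = 0.6003626
Ratio = 0.0075403 / 0.6003626 = 0.0125596

0.01256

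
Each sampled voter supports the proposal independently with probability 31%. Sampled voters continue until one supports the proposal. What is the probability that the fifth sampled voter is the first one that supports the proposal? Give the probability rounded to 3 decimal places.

0.070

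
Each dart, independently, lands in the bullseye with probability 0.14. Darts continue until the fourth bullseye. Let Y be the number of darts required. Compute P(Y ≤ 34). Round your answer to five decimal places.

Finishing within 34 darts ⇔ at least 4 successes in the first 34. With X ~ Binomial(34, 0.14), P(Y ≤ 34) = 1 − P(X ≤ 3).
  k=0: C(34,0)·0.14^0·0.86^34 = 0.0059285
  k=1: C(34,1)·0.14^1·0.86^33 = 0.0328137
  k=2: C(34,2)·0.14^2·0.86^32 = 0.0881393
  k=3: C(34,3)·0.14^3·0.86^31 = 0.1530480
1 − 0.2799295 = 0.7200705

0.72007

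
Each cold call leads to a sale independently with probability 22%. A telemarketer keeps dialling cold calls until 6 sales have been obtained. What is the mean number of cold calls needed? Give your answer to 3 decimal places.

27.273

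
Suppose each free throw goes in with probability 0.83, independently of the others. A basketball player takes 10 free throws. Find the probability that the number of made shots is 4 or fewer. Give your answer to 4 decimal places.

0.0027

X ~ Binomial(10, 0.83); P(X ≤ 4) = Σ C(10,k) p^k (1−p)^(10−k) over k:
  k=0: C(10,0)·0.83^0·0.17^10 = 0.000000
  k=1: C(10,1)·0.83^1·0.17^9 = 0.000001
  k=2: C(10,2)·0.83^2·0.17^8 = 0.000022
  k=3: C(10,3)·0.83^3·0.17^7 = 0.000282
  k=4: C(10,4)·0.83^4·0.17^6 = 0.002406
Total = 0.002710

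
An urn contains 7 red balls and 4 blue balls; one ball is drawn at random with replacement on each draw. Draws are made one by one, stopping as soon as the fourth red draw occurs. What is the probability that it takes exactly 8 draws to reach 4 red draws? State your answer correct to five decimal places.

0.10036

Y = trial on which the fourth success occurs; negative binomial, r=4, p=0.636364.
P(Y=8) = C(7,3) · p^4 · (1−p)^4
= 35 · 0.16399 · 0.017485 = 0.1003595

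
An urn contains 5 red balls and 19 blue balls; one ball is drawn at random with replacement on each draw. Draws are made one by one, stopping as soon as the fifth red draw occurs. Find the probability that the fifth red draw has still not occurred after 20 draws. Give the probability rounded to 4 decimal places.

Needing more than 20 draws ⇔ fewer than 5 successes in the first 20. With X ~ Binomial(20, 0.208333), P(Y > 20) = P(X ≤ 4).
  k=0: C(20,0)·0.208333^0·0.791667^20 = 0.009351
  k=1: C(20,1)·0.208333^1·0.791667^19 = 0.049215
  k=2: C(20,2)·0.208333^2·0.791667^18 = 0.123036
  k=3: C(20,3)·0.208333^3·0.791667^17 = 0.194268
  k=4: C(20,4)·0.208333^4·0.791667^16 = 0.217273
P(X ≤ 4) = 0.593143

0.5931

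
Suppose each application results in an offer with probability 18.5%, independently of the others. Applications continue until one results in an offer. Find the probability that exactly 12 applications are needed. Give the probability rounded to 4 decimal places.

Geometric (trials to first success), p = 0.185.
P(Y = 12) = (1−p)^11 · p = 0.10537 · 0.185 = 0.019494

0.0195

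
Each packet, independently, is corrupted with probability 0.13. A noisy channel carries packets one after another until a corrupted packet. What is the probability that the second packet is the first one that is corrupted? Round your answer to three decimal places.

0.113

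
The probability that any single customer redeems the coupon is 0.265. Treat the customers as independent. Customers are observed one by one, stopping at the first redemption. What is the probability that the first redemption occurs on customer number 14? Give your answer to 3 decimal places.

0.005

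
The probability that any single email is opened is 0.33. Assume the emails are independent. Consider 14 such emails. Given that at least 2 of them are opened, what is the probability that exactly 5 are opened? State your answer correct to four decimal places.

0.2195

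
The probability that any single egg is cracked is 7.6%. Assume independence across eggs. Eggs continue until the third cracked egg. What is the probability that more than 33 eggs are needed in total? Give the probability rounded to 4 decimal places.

Needing more than 33 eggs ⇔ fewer than 3 successes in the first 33. With X ~ Binomial(33, 0.076), P(Y > 33) = P(X ≤ 2).
  k=0: C(33,0)·0.076^0·0.924^33 = 0.073650
  k=1: C(33,1)·0.076^1·0.924^32 = 0.199908
  k=2: C(33,2)·0.076^2·0.924^31 = 0.263083
P(X ≤ 2) = 0.536641

0.5366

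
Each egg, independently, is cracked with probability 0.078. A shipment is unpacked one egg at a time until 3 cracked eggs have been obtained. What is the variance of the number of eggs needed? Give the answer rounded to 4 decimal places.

Y = total eggs until the third success; negative binomial with r=3, p=0.078.
Var(Y) = r(1−p)/p² = 3·0.922 / 0.078² = 454.635108

454.6351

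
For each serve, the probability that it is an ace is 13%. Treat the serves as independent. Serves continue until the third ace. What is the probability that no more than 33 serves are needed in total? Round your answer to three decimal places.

Finishing within 33 serves ⇔ at least 3 successes in the first 33. With X ~ Binomial(33, 0.13), P(Y ≤ 33) = 1 − P(X ≤ 2).
  k=0: C(33,0)·0.13^0·0.87^33 = 0.01010
  k=1: C(33,1)·0.13^1·0.87^32 = 0.04978
  k=2: C(33,2)·0.13^2·0.87^31 = 0.11902
1 − 0.17890 = 0.82110

0.821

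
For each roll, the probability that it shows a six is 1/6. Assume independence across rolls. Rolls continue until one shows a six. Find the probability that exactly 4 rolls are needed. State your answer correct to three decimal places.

Geometric (trials to first success), p = 0.166667.
P(Y = 4) = (1−p)^3 · p = 0.5787 · 0.166667 = 0.09645

0.096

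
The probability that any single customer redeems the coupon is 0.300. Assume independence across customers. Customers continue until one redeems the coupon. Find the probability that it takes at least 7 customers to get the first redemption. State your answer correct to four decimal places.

Y = number of customers to the first success; geometric, p = 0.30.
P(Y > 6) = P(first 6 all fail) = (1−p)^6 = 0.117649

0.1176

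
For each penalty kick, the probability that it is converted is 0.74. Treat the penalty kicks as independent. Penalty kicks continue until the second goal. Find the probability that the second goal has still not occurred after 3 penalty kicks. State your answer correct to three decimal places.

Needing more than 3 penalty kicks ⇔ fewer than 2 successes in the first 3. With X ~ Binomial(3, 0.74), P(Y > 3) = P(X ≤ 1).
  k=0: C(3,0)·0.74^0·0.26^3 = 0.01758
  k=1: C(3,1)·0.74^1·0.26^2 = 0.15007
P(X ≤ 1) = 0.16765

0.168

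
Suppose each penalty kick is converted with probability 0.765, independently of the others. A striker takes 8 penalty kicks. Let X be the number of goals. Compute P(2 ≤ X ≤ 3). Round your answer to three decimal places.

0.021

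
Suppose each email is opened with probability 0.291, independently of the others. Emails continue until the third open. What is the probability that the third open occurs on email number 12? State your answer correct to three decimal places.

0.061

Y = trial on which the third success occurs; negative binomial, r=3, p=0.291.
P(Y=12) = C(11,2) · p^3 · (1−p)^9
= 55 · 0.024642 · 0.045271 = 0.06136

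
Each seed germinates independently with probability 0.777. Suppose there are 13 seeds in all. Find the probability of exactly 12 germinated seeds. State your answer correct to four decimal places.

0.1404

X ~ Binomial(n=13, p=0.777).
P(X=12) = C(13,12) · p^12 · (1−p)^1
= 13 · 0.048423 · 0.223 = 0.140378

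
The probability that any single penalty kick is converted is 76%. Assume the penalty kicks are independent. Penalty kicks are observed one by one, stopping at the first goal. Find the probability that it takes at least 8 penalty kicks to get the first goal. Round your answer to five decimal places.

Y = number of penalty kicks to the first success; geometric, p = 0.76.
P(Y > 7) = P(first 7 all fail) = (1−p)^7 = 0.0000459

0.00005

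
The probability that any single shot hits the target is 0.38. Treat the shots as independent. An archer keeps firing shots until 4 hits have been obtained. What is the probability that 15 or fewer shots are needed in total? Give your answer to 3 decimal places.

0.881

Finishing within 15 shots ⇔ at least 4 successes in the first 15. With X ~ Binomial(15, 0.38), P(Y ≤ 15) = 1 − P(X ≤ 3).
  k=0: C(15,0)·0.38^0·0.62^15 = 0.00077
  k=1: C(15,1)·0.38^1·0.62^14 = 0.00707
  k=2: C(15,2)·0.38^2·0.62^13 = 0.03033
  k=3: C(15,3)·0.38^3·0.62^12 = 0.08055
1 − 0.11872 = 0.88128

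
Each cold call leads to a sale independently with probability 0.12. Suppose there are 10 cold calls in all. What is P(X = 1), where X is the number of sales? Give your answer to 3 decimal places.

0.380

X ~ Binomial(n=10, p=0.12).
P(X=1) = C(10,1) · p^1 · (1−p)^9
= 10 · 0.12 · 0.31648 = 0.37977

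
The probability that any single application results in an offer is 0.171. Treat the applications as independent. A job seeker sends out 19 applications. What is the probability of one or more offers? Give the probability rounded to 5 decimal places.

0.97165

P(at least one) = 1 − P(none) = 1 − (1 − 0.171)^19
= 1 − 0.0283489 = 0.9716511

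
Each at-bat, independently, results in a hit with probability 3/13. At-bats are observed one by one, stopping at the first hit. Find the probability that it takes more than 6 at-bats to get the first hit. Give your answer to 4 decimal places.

Y = number of at-bats to the first success; geometric, p = 0.230769.
P(Y > 6) = P(first 6 all fail) = (1−p)^6 = 0.207176

0.2072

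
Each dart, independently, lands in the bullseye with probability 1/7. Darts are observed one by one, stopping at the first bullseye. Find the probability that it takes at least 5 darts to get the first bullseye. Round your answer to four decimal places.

0.5398

Y = number of darts to the first success; geometric, p = 0.142857.
P(Y > 4) = P(first 4 all fail) = (1−p)^4 = 0.539775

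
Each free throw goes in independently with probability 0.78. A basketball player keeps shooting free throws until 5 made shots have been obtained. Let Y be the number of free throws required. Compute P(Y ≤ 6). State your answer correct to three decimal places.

0.606

Finishing within 6 free throws ⇔ at least 5 successes in the first 6. With X ~ Binomial(6, 0.78), P(Y ≤ 6) = 1 − P(X ≤ 4).
  k=0: C(6,0)·0.78^0·0.22^6 = 0.00011
  k=1: C(6,1)·0.78^1·0.22^5 = 0.00241
  k=2: C(6,2)·0.78^2·0.22^4 = 0.02138
  k=3: C(6,3)·0.78^3·0.22^3 = 0.10106
  k=4: C(6,4)·0.78^4·0.22^2 = 0.26873
1 − 0.39369 = 0.60631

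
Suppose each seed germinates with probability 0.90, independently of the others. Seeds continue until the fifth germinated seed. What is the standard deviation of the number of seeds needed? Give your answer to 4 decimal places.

0.7857

Y = total seeds until the fifth success; negative binomial with r=5, p=0.90.
SD(Y) = √[r(1−p)/p²] = √(0.617284) = 0.785674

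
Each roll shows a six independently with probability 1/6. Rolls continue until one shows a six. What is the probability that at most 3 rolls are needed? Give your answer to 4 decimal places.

Y = number of rolls to the first success; geometric, p = 0.166667.
P(Y ≤ 3) = 1 − (1−p)^3 = 1 − 0.578704 = 0.421296

0.4213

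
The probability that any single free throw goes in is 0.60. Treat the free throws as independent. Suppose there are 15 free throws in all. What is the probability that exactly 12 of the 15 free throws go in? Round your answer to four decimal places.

0.0634

X ~ Binomial(n=15, p=0.60).
P(X=12) = C(15,12) · p^12 · (1−p)^3
= 455 · 0.0021768 · 0.064 = 0.063388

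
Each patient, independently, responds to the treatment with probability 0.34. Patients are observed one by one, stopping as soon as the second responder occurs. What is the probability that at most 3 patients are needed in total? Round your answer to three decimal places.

Finishing within 3 patients ⇔ at least 2 successes in the first 3. With X ~ Binomial(3, 0.34), P(Y ≤ 3) = 1 − P(X ≤ 1).
  k=0: C(3,0)·0.34^0·0.66^3 = 0.28750
  k=1: C(3,1)·0.34^1·0.66^2 = 0.44431
1 − 0.73181 = 0.26819

0.268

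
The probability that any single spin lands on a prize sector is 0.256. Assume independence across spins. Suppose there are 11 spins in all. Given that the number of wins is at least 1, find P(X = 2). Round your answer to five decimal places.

X ~ Binomial(11, 0.256). Want P(X=2 | X≥1) = P(X=2) / P(X≥1).
P(X=2) = C(11,2)·0.256^2·0.744^9 = 0.2517671
P(X≥1) = 1 − 0.0386636 = 0.9613364
Ratio = 0.2517671 / 0.9613364 = 0.2618929

0.26189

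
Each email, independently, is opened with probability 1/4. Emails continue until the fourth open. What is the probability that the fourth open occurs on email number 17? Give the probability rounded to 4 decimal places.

0.0520

Y = trial on which the fourth success occurs; negative binomial, r=4, p=0.25.
P(Y=17) = C(16,3) · p^4 · (1−p)^13
= 560 · 0.0039062 · 0.023757 = 0.051969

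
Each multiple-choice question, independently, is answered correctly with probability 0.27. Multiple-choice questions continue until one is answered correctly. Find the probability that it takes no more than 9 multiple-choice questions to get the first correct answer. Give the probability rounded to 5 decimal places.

Y = number of multiple-choice questions to the first success; geometric, p = 0.27.
P(Y ≤ 9) = 1 − (1−p)^9 = 1 − 0.0588716 = 0.9411284

0.94113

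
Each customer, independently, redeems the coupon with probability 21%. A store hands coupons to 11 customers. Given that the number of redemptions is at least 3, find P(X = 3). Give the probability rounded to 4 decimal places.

0.5576

X ~ Binomial(11, 0.21). Want P(X=3 | X≥3) = P(X=3) / P(X≥3).
P(X=3) = C(11,3)·0.21^3·0.79^8 = 0.231824
P(X≥3) = 1 − 0.074799 − 0.218717 − 0.290700 = 0.415783
Ratio = 0.231824 / 0.415783 = 0.557560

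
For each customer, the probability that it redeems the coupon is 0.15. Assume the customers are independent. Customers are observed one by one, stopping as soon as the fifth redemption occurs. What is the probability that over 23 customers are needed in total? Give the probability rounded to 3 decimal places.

0.744

Needing more than 23 customers ⇔ fewer than 5 successes in the first 23. With X ~ Binomial(23, 0.15), P(Y > 23) = P(X ≤ 4).
  k=0: C(23,0)·0.15^0·0.85^23 = 0.02380
  k=1: C(23,1)·0.15^1·0.85^22 = 0.09661
  k=2: C(23,2)·0.15^2·0.85^21 = 0.18754
  k=3: C(23,3)·0.15^3·0.85^20 = 0.23167
  k=4: C(23,4)·0.15^4·0.85^19 = 0.20442
P(X ≤ 4) = 0.74404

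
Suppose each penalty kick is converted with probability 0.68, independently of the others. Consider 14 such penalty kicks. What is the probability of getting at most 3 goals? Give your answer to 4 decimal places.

X ~ Binomial(14, 0.68); P(X ≤ 3) = Σ C(14,k) p^k (1−p)^(14−k) over k:
  k=0: C(14,0)·0.68^0·0.32^14 = 0.000000
  k=1: C(14,1)·0.68^1·0.32^13 = 0.000004
  k=2: C(14,2)·0.68^2·0.32^12 = 0.000049
  k=3: C(14,3)·0.68^3·0.32^11 = 0.000412
Total = 0.000465

0.0005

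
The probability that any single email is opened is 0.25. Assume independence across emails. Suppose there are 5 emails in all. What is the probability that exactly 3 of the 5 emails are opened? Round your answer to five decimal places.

X ~ Binomial(n=5, p=0.25).
P(X=3) = C(5,3) · p^3 · (1−p)^2
= 10 · 0.015625 · 0.5625 = 0.0878906

0.08789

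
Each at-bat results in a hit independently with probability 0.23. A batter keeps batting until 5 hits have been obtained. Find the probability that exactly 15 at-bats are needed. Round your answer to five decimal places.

Y = trial on which the fifth success occurs; negative binomial, r=5, p=0.23.
P(Y=15) = C(14,4) · p^5 · (1−p)^10
= 1001 · 0.00064363 · 0.073267 = 0.0472042

0.04720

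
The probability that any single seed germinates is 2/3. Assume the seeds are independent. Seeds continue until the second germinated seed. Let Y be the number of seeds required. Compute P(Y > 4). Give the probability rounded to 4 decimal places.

0.1111

Needing more than 4 seeds ⇔ fewer than 2 successes in the first 4. With X ~ Binomial(4, 0.666667), P(Y > 4) = P(X ≤ 1).
  k=0: C(4,0)·0.666667^0·0.333333^4 = 0.012346
  k=1: C(4,1)·0.666667^1·0.333333^3 = 0.098765
P(X ≤ 1) = 0.111111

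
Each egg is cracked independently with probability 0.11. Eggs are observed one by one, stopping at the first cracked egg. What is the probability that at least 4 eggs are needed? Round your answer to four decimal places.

Y = number of eggs to the first success; geometric, p = 0.11.
P(Y > 3) = P(first 3 all fail) = (1−p)^3 = 0.704969

0.7050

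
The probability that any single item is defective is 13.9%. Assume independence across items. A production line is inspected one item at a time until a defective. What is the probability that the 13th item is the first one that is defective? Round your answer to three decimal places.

0.023

Geometric (trials to first success), p = 0.139.
P(Y = 13) = (1−p)^12 · p = 0.16597 · 0.139 = 0.02307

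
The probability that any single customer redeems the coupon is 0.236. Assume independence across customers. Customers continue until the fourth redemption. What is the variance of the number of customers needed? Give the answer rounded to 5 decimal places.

54.86929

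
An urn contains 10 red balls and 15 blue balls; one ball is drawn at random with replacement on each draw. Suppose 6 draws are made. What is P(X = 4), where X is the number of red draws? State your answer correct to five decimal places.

0.13824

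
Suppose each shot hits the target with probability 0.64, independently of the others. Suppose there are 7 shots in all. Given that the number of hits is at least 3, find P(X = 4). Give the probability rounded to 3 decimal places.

X ~ Binomial(7, 0.64). Want P(X=4 | X≥3) = P(X=4) / P(X≥3).
P(X=4) = C(7,4)·0.64^4·0.36^3 = 0.27397
P(X≥3) = 1 − 0.00078 − 0.00975 − 0.05201 = 0.93745
Ratio = 0.27397 / 0.93745 = 0.29224

0.292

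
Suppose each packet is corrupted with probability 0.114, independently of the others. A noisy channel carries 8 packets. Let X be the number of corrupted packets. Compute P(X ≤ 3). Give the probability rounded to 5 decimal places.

X ~ Binomial(8, 0.114); P(X ≤ 3) = Σ C(8,k) p^k (1−p)^(8−k) over k:
  k=0: C(8,0)·0.114^0·0.886^8 = 0.3797255
  k=1: C(8,1)·0.114^1·0.886^7 = 0.3908687
  k=2: C(8,2)·0.114^2·0.886^6 = 0.1760233
  k=3: C(8,3)·0.114^3·0.886^5 = 0.0452972
Total = 0.9919147

0.99191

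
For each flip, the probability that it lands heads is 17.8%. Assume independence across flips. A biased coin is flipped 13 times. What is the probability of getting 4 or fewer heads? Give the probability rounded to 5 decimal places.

X ~ Binomial(13, 0.178); P(X ≤ 4) = Σ C(13,k) p^k (1−p)^(13−k) over k:
  k=0: C(13,0)·0.178^0·0.822^13 = 0.0782228
  k=1: C(13,1)·0.178^1·0.822^12 = 0.2202040
  k=2: C(13,2)·0.178^2·0.822^11 = 0.2861044
  k=3: C(13,3)·0.178^3·0.822^10 = 0.2271665
  k=4: C(13,4)·0.178^4·0.822^9 = 0.1229794
Total = 0.9346771

0.93468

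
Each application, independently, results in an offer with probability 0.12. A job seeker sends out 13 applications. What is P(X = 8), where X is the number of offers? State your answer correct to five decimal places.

X ~ Binomial(n=13, p=0.12).
P(X=8) = C(13,8) · p^8 · (1−p)^5
= 1287 · 4.2998e-08 · 0.52773 = 0.0000292

0.00003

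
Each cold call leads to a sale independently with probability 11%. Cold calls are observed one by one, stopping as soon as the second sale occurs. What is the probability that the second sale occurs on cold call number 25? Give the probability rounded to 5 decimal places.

Y = trial on which the second success occurs; negative binomial, r=2, p=0.11.
P(Y=25) = C(24,1) · p^2 · (1−p)^23
= 24 · 0.0121 · 0.068544 = 0.0199052

0.01991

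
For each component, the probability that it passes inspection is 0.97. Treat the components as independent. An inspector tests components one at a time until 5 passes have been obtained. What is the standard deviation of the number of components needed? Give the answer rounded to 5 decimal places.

0.39928

Y = total components until the fifth success; negative binomial with r=5, p=0.97.
SD(Y) = √[r(1−p)/p²] = √(0.1594218) = 0.3992766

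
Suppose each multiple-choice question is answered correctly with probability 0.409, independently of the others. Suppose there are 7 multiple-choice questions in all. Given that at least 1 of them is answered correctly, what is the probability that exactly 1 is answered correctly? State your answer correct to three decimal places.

0.125

X ~ Binomial(7, 0.409). Want P(X=1 | X≥1) = P(X=1) / P(X≥1).
P(X=1) = C(7,1)·0.409^1·0.591^6 = 0.12200
P(X≥1) = 1 − 0.02518 = 0.97482
Ratio = 0.12200 / 0.97482 = 0.12515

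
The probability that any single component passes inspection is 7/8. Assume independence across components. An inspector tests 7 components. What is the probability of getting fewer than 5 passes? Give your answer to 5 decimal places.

0.04631

X ~ Binomial(7, 0.875); P(X ≤ 4) = Σ C(7,k) p^k (1−p)^(7−k) over k:
  k=0: C(7,0)·0.875^0·0.125^7 = 0.0000005
  k=1: C(7,1)·0.875^1·0.125^6 = 0.0000234
  k=2: C(7,2)·0.875^2·0.125^5 = 0.0004907
  k=3: C(7,3)·0.875^3·0.125^4 = 0.0057244
  k=4: C(7,4)·0.875^4·0.125^3 = 0.0400710
Total = 0.0463099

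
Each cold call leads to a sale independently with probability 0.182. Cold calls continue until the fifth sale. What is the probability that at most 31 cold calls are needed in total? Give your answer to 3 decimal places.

0.689

Finishing within 31 cold calls ⇔ at least 5 successes in the first 31. With X ~ Binomial(31, 0.182), P(Y ≤ 31) = 1 − P(X ≤ 4).
  k=0: C(31,0)·0.182^0·0.818^31 = 0.00197
  k=1: C(31,1)·0.182^1·0.818^30 = 0.01362
  k=2: C(31,2)·0.182^2·0.818^29 = 0.04544
  k=3: C(31,3)·0.182^3·0.818^28 = 0.09773
  k=4: C(31,4)·0.182^4·0.818^27 = 0.15221
1 − 0.31097 = 0.68903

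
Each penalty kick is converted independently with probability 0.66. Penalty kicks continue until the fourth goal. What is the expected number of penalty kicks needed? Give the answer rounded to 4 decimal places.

Y = total penalty kicks until the fourth success; negative binomial with r=4, p=0.66.
E[Y] = r / p = 4 / 0.66 = 6.060606

6.0606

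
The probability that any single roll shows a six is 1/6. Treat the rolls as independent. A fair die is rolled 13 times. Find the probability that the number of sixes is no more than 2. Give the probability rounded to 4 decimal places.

0.6281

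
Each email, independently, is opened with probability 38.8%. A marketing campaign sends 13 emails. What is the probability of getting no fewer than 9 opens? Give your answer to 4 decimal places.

X ~ Binomial(13, 0.388); P(X ≥ 9) = Σ C(13,k) p^k (1−p)^(13−k) over k:
  k=9: C(13,9)·0.388^9·0.612^4 = 0.019989
  k=10: C(13,10)·0.388^10·0.612^3 = 0.005069
  k=11: C(13,11)·0.388^11·0.612^2 = 0.000876
  k=12: C(13,12)·0.388^12·0.612^1 = 0.000093
  k=13: C(13,13)·0.388^13·0.612^0 = 0.000005
Total = 0.026032

0.0260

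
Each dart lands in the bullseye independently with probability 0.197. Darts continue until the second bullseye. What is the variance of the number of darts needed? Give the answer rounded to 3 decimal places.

Y = total darts until the second success; negative binomial with r=2, p=0.197.
Var(Y) = r(1−p)/p² = 2·0.803 / 0.197² = 41.38215

41.382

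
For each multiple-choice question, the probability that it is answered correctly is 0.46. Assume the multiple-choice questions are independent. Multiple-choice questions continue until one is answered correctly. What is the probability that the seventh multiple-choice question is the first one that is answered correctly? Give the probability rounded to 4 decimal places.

Geometric (trials to first success), p = 0.46.
P(Y = 7) = (1−p)^6 · p = 0.024795 · 0.46 = 0.011406

0.0114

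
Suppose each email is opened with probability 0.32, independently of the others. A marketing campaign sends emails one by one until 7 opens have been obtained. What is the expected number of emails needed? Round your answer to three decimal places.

21.875

Y = total emails until the seventh success; negative binomial with r=7, p=0.32.
E[Y] = r / p = 7 / 0.32 = 21.87500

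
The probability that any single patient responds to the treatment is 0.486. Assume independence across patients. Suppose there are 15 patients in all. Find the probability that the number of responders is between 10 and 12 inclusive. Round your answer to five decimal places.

0.12397

X ~ Binomial(15, 0.486); P(10 ≤ X ≤ 12) = Σ C(15,k) p^k (1−p)^(15−k) over k:
  k=10: C(15,10)·0.486^10·0.514^5 = 0.0792015
  k=11: C(15,11)·0.486^11·0.514^4 = 0.0340396
  k=12: C(15,12)·0.486^12·0.514^3 = 0.0107284
Total = 0.1239695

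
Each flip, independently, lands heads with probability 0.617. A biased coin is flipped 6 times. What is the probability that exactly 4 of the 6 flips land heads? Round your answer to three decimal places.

0.319

X ~ Binomial(n=6, p=0.617).
P(X=4) = C(6,4) · p^4 · (1−p)^2
= 15 · 0.14492 · 0.14669 = 0.31888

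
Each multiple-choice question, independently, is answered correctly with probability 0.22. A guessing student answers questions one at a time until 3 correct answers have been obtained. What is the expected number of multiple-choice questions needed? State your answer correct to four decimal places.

13.6364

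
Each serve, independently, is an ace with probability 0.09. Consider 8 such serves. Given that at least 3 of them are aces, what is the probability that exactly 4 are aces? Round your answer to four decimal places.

X ~ Binomial(8, 0.09). Want P(X=4 | X≥3) = P(X=4) / P(X≥3).
P(X=4) = C(8,4)·0.09^4·0.91^4 = 0.003149
P(X≥3) = 1 − 0.470253 − 0.372068 − 0.128793 = 0.028887
Ratio = 0.003149 / 0.028887 = 0.109027

0.1090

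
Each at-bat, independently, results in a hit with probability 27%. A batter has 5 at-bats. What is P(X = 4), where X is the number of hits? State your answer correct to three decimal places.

0.019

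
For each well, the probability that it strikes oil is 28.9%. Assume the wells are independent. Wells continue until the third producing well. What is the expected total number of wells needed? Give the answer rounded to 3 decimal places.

10.381

Y = total wells until the third success; negative binomial with r=3, p=0.289.
E[Y] = r / p = 3 / 0.289 = 10.38062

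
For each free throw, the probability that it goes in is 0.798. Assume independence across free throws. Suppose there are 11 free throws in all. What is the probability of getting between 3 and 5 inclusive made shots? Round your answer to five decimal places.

X ~ Binomial(11, 0.798); P(3 ≤ X ≤ 5) = Σ C(11,k) p^k (1−p)^(11−k) over k:
  k=3: C(11,3)·0.798^3·0.202^8 = 0.0002324
  k=4: C(11,4)·0.798^4·0.202^7 = 0.0018365
  k=5: C(11,5)·0.798^5·0.202^6 = 0.0101570
Total = 0.0122259

0.01223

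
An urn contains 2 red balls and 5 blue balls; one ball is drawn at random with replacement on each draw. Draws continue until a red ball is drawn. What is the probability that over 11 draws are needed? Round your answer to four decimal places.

0.0247

Y = number of draws to the first success; geometric, p = 0.285714.
P(Y > 11) = P(first 11 all fail) = (1−p)^11 = 0.024694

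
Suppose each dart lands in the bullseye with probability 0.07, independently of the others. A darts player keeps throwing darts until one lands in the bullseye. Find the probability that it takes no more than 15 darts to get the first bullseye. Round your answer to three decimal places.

0.663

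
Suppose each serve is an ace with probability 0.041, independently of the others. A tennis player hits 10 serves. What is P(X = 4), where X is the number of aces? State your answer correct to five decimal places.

X ~ Binomial(n=10, p=0.041).
P(X=4) = C(10,4) · p^4 · (1−p)^6
= 210 · 2.8258e-06 · 0.77788 = 0.0004616

0.00046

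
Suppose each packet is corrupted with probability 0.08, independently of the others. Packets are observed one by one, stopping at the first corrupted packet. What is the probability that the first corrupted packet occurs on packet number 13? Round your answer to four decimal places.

0.0294

Geometric (trials to first success), p = 0.08.
P(Y = 13) = (1−p)^12 · p = 0.36767 · 0.08 = 0.029413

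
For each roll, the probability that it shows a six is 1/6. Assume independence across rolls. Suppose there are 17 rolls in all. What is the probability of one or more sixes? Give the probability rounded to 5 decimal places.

0.95493

P(at least one) = 1 − P(none) = 1 − (1 − 0.166667)^17
= 1 − 0.0450732 = 0.9549268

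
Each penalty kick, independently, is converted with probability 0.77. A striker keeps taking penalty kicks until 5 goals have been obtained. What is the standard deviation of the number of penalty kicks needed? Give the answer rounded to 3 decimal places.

1.393

Y = total penalty kicks until the fifth success; negative binomial with r=5, p=0.77.
SD(Y) = √[r(1−p)/p²] = √(1.93962) = 1.39270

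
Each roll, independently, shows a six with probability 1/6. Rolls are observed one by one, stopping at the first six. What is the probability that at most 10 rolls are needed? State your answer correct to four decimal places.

0.8385

Y = number of rolls to the first success; geometric, p = 0.166667.
P(Y ≤ 10) = 1 − (1−p)^10 = 1 − 0.161506 = 0.838494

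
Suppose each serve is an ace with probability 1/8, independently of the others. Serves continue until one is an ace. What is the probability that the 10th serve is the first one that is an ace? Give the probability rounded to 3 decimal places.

0.038

Geometric (trials to first success), p = 0.125.
P(Y = 10) = (1−p)^9 · p = 0.30066 · 0.125 = 0.03758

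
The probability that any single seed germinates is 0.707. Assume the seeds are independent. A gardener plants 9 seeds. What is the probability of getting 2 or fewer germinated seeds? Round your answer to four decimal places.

X ~ Binomial(9, 0.707); P(X ≤ 2) = Σ C(9,k) p^k (1−p)^(9−k) over k:
  k=0: C(9,0)·0.707^0·0.293^9 = 0.000016
  k=1: C(9,1)·0.707^1·0.293^8 = 0.000346
  k=2: C(9,2)·0.707^2·0.293^7 = 0.003336
Total = 0.003697

0.0037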